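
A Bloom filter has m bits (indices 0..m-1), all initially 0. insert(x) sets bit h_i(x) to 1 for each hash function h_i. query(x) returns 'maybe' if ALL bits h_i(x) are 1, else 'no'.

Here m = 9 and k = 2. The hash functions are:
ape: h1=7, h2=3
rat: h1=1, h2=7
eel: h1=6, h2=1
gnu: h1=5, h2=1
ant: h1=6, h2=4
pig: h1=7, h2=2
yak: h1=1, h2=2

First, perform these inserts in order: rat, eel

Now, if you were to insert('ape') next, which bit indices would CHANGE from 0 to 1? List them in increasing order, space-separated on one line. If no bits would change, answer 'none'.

Answer: 3

Derivation:
Start: bits=000000000
After insert 'rat': sets bits 1 7 -> bits=010000010
After insert 'eel': sets bits 1 6 -> bits=010000110
insert 'ape' would touch bits 3 7; currently bit3=0, bit7=1
Bits that are 0 among those (would change 0->1): 3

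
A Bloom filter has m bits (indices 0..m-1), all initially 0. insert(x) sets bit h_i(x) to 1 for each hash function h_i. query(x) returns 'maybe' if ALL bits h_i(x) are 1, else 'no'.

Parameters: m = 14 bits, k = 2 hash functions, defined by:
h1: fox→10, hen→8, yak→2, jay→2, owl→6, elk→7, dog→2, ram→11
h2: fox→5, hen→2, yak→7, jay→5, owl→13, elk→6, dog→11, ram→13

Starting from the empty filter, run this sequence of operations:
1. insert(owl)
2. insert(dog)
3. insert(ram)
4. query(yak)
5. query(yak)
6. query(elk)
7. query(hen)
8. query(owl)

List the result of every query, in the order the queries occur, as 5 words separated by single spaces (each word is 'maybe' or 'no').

Start: bits=00000000000000
Op 1: insert owl -> sets bits 6 13 -> bits=00000010000001
Op 2: insert dog -> sets bits 2 11 -> bits=00100010000101
Op 3: insert ram -> sets bits 11 13 -> bits=00100010000101
Op 4: query yak -> checks bit2=1, bit7=0 (has a 0) -> no
Op 5: query yak -> checks bit2=1, bit7=0 (has a 0) -> no
Op 6: query elk -> checks bit6=1, bit7=0 (has a 0) -> no
Op 7: query hen -> checks bit2=1, bit8=0 (has a 0) -> no
Op 8: query owl -> checks bit6=1, bit13=1 (all 1) -> maybe
Query results in order: no no no no maybe

Answer: no no no no maybe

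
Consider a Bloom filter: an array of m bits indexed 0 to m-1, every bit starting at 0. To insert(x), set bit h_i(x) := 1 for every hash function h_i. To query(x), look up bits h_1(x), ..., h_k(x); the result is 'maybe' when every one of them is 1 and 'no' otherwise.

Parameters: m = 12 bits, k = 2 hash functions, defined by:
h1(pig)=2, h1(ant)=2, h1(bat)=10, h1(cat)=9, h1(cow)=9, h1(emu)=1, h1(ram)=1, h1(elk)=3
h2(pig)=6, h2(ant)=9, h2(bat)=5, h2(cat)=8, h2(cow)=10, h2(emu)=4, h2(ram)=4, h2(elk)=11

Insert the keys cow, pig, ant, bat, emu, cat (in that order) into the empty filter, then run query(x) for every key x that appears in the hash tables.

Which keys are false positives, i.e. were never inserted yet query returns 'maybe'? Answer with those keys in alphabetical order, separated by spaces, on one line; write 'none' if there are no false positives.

Answer: ram

Derivation:
Start: bits=000000000000
After insert 'cow': sets bits 9 10 -> bits=000000000110
After insert 'pig': sets bits 2 6 -> bits=001000100110
After insert 'ant': sets bits 2 9 -> bits=001000100110
After insert 'bat': sets bits 5 10 -> bits=001001100110
After insert 'emu': sets bits 1 4 -> bits=011011100110
After insert 'cat': sets bits 8 9 -> bits=011011101110
Not inserted: elk ram — query each against bits=011011101110:
query elk: checks bit3=0, bit11=0 (has a 0) -> no => not a false positive
query ram: checks bit1=1, bit4=1 (all 1) -> maybe => FALSE POSITIVE
False positives (alphabetical): ram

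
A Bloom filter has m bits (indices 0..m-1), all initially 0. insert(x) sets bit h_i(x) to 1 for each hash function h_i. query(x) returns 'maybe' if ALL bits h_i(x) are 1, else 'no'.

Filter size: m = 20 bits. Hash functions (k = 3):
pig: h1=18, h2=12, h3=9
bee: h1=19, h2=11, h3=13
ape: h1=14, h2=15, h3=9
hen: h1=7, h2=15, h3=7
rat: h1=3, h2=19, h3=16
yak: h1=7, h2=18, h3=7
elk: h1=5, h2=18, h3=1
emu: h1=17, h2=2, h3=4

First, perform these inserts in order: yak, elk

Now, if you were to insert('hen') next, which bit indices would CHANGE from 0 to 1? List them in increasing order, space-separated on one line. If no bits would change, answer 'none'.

Start: bits=00000000000000000000
After insert 'yak': sets bits 7 18 -> bits=00000001000000000010
After insert 'elk': sets bits 1 5 18 -> bits=01000101000000000010
insert 'hen' would touch bits 7 15; currently bit7=1, bit15=0
Bits that are 0 among those (would change 0->1): 15

Answer: 15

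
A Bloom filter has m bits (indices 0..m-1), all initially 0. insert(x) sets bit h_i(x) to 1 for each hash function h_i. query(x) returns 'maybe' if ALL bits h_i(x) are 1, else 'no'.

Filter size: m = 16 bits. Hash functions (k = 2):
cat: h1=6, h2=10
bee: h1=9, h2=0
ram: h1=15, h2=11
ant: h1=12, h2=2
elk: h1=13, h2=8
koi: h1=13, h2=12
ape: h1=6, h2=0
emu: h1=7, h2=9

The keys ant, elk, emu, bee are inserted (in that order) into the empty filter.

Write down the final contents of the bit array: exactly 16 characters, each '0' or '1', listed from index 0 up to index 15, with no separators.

Start: bits=0000000000000000
After insert 'ant': sets bits 2 12 -> bits=0010000000001000
After insert 'elk': sets bits 8 13 -> bits=0010000010001100
After insert 'emu': sets bits 7 9 -> bits=0010000111001100
After insert 'bee': sets bits 0 9 -> bits=1010000111001100

Answer: 1010000111001100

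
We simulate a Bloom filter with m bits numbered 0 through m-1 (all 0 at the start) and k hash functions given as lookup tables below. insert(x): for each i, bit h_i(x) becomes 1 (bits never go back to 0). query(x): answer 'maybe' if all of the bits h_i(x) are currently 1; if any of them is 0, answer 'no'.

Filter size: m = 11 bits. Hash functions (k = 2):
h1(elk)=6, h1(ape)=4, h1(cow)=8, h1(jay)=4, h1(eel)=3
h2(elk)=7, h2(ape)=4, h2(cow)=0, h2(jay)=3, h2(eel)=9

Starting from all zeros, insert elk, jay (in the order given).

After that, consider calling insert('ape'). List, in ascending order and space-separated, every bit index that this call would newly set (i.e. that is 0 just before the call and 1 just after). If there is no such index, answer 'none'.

Start: bits=00000000000
After insert 'elk': sets bits 6 7 -> bits=00000011000
After insert 'jay': sets bits 3 4 -> bits=00011011000
insert 'ape' would touch bits 4; currently bit4=1
Bits that are 0 among those (would change 0->1): none

Answer: none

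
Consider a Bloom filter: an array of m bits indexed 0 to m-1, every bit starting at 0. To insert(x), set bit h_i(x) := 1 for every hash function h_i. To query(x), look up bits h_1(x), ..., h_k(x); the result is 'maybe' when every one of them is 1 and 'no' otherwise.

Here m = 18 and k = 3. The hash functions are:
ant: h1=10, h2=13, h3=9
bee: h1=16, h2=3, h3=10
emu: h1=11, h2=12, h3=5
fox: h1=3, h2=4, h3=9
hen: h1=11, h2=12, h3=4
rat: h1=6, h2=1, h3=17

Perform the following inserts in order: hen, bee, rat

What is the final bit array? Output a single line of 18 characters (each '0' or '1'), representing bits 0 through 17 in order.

Answer: 010110100011100011

Derivation:
Start: bits=000000000000000000
After insert 'hen': sets bits 4 11 12 -> bits=000010000001100000
After insert 'bee': sets bits 3 10 16 -> bits=000110000011100010
After insert 'rat': sets bits 1 6 17 -> bits=010110100011100011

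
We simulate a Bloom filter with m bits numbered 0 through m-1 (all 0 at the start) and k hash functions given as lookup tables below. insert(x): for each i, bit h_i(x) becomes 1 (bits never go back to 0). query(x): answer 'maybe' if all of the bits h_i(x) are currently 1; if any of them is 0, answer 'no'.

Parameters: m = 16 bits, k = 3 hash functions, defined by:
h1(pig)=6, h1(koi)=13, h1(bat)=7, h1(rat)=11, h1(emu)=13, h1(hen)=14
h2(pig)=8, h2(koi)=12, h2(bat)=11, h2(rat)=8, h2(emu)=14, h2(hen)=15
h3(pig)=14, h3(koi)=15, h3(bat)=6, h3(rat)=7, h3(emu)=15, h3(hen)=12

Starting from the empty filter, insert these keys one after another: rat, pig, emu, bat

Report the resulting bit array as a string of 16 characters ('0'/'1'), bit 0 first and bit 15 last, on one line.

Answer: 0000001110010111

Derivation:
Start: bits=0000000000000000
After insert 'rat': sets bits 7 8 11 -> bits=0000000110010000
After insert 'pig': sets bits 6 8 14 -> bits=0000001110010010
After insert 'emu': sets bits 13 14 15 -> bits=0000001110010111
After insert 'bat': sets bits 6 7 11 -> bits=0000001110010111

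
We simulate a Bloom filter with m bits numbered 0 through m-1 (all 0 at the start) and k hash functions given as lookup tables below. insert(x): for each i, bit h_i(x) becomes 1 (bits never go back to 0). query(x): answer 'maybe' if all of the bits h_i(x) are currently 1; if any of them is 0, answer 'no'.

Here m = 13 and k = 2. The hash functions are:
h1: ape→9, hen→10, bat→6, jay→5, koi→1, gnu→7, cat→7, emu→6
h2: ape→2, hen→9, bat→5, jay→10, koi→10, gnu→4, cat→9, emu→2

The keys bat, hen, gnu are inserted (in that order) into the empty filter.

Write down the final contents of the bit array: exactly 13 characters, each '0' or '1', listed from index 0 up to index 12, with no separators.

Answer: 0000111101100

Derivation:
Start: bits=0000000000000
After insert 'bat': sets bits 5 6 -> bits=0000011000000
After insert 'hen': sets bits 9 10 -> bits=0000011001100
After insert 'gnu': sets bits 4 7 -> bits=0000111101100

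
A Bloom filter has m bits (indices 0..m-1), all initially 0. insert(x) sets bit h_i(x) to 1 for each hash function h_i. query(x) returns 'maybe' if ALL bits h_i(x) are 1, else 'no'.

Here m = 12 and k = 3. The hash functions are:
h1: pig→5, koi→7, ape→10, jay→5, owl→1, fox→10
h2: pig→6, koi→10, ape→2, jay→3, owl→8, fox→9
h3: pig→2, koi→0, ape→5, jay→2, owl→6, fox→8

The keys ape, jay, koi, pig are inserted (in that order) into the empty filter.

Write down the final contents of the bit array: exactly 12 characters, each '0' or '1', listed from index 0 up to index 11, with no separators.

Answer: 101101110010

Derivation:
Start: bits=000000000000
After insert 'ape': sets bits 2 5 10 -> bits=001001000010
After insert 'jay': sets bits 2 3 5 -> bits=001101000010
After insert 'koi': sets bits 0 7 10 -> bits=101101010010
After insert 'pig': sets bits 2 5 6 -> bits=101101110010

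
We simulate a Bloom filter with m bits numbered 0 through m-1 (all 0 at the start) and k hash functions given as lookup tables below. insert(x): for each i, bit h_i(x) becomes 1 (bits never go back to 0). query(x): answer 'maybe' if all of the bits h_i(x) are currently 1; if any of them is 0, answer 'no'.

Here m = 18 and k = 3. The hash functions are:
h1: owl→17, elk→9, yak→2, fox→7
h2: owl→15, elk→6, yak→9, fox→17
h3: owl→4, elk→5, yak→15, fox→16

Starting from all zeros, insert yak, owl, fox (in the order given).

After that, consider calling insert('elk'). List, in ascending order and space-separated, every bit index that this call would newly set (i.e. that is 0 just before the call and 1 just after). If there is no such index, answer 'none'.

Start: bits=000000000000000000
After insert 'yak': sets bits 2 9 15 -> bits=001000000100000100
After insert 'owl': sets bits 4 15 17 -> bits=001010000100000101
After insert 'fox': sets bits 7 16 17 -> bits=001010010100000111
insert 'elk' would touch bits 5 6 9; currently bit5=0, bit6=0, bit9=1
Bits that are 0 among those (would change 0->1): 5 6

Answer: 5 6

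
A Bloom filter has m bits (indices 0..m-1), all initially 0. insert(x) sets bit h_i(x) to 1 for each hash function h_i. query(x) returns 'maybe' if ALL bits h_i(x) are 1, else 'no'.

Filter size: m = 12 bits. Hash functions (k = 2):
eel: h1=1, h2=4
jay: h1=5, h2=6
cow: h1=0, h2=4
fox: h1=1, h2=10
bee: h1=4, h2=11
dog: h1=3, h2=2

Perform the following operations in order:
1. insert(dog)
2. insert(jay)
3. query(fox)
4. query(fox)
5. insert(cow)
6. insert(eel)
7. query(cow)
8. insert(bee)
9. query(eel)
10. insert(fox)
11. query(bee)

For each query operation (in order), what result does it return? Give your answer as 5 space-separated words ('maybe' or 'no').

Answer: no no maybe maybe maybe

Derivation:
Start: bits=000000000000
Op 1: insert dog -> sets bits 2 3 -> bits=001100000000
Op 2: insert jay -> sets bits 5 6 -> bits=001101100000
Op 3: query fox -> checks bit1=0, bit10=0 (has a 0) -> no
Op 4: query fox -> checks bit1=0, bit10=0 (has a 0) -> no
Op 5: insert cow -> sets bits 0 4 -> bits=101111100000
Op 6: insert eel -> sets bits 1 4 -> bits=111111100000
Op 7: query cow -> checks bit0=1, bit4=1 (all 1) -> maybe
Op 8: insert bee -> sets bits 4 11 -> bits=111111100001
Op 9: query eel -> checks bit1=1, bit4=1 (all 1) -> maybe
Op 10: insert fox -> sets bits 1 10 -> bits=111111100011
Op 11: query bee -> checks bit4=1, bit11=1 (all 1) -> maybe
Query results in order: no no maybe maybe maybe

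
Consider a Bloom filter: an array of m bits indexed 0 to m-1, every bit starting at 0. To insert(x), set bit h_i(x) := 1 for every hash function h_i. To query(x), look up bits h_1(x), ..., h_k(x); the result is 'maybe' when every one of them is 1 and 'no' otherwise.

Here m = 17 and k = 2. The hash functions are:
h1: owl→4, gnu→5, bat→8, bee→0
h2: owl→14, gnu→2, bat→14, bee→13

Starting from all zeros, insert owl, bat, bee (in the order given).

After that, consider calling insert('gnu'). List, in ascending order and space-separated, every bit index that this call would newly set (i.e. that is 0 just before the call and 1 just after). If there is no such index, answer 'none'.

Answer: 2 5

Derivation:
Start: bits=00000000000000000
After insert 'owl': sets bits 4 14 -> bits=00001000000000100
After insert 'bat': sets bits 8 14 -> bits=00001000100000100
After insert 'bee': sets bits 0 13 -> bits=10001000100001100
insert 'gnu' would touch bits 2 5; currently bit2=0, bit5=0
Bits that are 0 among those (would change 0->1): 2 5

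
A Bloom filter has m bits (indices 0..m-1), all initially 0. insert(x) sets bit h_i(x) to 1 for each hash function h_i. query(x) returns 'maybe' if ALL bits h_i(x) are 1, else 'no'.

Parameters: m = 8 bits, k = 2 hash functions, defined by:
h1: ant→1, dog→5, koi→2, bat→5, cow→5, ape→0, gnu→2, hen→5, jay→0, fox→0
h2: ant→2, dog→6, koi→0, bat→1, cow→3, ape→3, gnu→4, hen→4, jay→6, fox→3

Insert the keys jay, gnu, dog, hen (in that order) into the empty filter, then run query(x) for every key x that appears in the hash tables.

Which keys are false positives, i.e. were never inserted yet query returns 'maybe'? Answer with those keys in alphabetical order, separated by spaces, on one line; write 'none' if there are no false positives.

Answer: koi

Derivation:
Start: bits=00000000
After insert 'jay': sets bits 0 6 -> bits=10000010
After insert 'gnu': sets bits 2 4 -> bits=10101010
After insert 'dog': sets bits 5 6 -> bits=10101110
After insert 'hen': sets bits 4 5 -> bits=10101110
Not inserted: ant ape bat cow fox koi — query each against bits=10101110:
query ant: checks bit1=0, bit2=1 (has a 0) -> no => not a false positive
query ape: checks bit0=1, bit3=0 (has a 0) -> no => not a false positive
query bat: checks bit1=0, bit5=1 (has a 0) -> no => not a false positive
query cow: checks bit3=0, bit5=1 (has a 0) -> no => not a false positive
query fox: checks bit0=1, bit3=0 (has a 0) -> no => not a false positive
query koi: checks bit0=1, bit2=1 (all 1) -> maybe => FALSE POSITIVE
False positives (alphabetical): koi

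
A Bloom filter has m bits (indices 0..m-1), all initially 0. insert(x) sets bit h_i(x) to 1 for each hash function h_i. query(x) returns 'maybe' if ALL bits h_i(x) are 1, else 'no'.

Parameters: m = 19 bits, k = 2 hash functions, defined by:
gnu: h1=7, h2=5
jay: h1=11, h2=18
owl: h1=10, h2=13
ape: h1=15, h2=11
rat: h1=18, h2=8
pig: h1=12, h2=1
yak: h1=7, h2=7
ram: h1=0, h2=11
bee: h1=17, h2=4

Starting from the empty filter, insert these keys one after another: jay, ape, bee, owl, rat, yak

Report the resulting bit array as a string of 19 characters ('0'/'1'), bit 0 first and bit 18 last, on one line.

Answer: 0000100110110101011

Derivation:
Start: bits=0000000000000000000
After insert 'jay': sets bits 11 18 -> bits=0000000000010000001
After insert 'ape': sets bits 11 15 -> bits=0000000000010001001
After insert 'bee': sets bits 4 17 -> bits=0000100000010001011
After insert 'owl': sets bits 10 13 -> bits=0000100000110101011
After insert 'rat': sets bits 8 18 -> bits=0000100010110101011
After insert 'yak': sets bits 7 -> bits=0000100110110101011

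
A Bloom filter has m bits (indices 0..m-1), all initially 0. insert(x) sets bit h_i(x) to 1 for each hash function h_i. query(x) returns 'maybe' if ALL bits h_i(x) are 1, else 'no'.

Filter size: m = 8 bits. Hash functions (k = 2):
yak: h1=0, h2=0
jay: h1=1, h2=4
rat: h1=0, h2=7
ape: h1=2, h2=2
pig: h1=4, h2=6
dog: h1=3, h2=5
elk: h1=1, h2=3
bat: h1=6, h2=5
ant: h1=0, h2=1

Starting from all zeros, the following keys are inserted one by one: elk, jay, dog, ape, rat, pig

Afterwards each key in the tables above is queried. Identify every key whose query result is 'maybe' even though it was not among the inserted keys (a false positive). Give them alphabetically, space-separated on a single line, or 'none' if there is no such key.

Answer: ant bat yak

Derivation:
Start: bits=00000000
After insert 'elk': sets bits 1 3 -> bits=01010000
After insert 'jay': sets bits 1 4 -> bits=01011000
After insert 'dog': sets bits 3 5 -> bits=01011100
After insert 'ape': sets bits 2 -> bits=01111100
After insert 'rat': sets bits 0 7 -> bits=11111101
After insert 'pig': sets bits 4 6 -> bits=11111111
Not inserted: ant bat yak — query each against bits=11111111:
query ant: checks bit0=1, bit1=1 (all 1) -> maybe => FALSE POSITIVE
query bat: checks bit5=1, bit6=1 (all 1) -> maybe => FALSE POSITIVE
query yak: checks bit0=1 (all 1) -> maybe => FALSE POSITIVE
False positives (alphabetical): ant bat yak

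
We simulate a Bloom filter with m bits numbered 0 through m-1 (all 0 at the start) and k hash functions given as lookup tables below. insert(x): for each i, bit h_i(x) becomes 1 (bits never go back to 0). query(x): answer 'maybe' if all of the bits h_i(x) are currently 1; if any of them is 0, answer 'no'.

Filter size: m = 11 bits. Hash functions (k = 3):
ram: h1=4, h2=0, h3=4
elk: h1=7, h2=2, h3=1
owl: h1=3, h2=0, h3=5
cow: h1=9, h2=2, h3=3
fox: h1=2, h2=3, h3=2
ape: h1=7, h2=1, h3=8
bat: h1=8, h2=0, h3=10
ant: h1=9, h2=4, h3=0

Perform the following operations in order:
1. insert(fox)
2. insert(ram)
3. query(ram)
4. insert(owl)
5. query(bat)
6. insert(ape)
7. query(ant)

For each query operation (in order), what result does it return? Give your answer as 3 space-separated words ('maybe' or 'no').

Start: bits=00000000000
Op 1: insert fox -> sets bits 2 3 -> bits=00110000000
Op 2: insert ram -> sets bits 0 4 -> bits=10111000000
Op 3: query ram -> checks bit0=1, bit4=1 (all 1) -> maybe
Op 4: insert owl -> sets bits 0 3 5 -> bits=10111100000
Op 5: query bat -> checks bit0=1, bit8=0, bit10=0 (has a 0) -> no
Op 6: insert ape -> sets bits 1 7 8 -> bits=11111101100
Op 7: query ant -> checks bit0=1, bit4=1, bit9=0 (has a 0) -> no
Query results in order: maybe no no

Answer: maybe no no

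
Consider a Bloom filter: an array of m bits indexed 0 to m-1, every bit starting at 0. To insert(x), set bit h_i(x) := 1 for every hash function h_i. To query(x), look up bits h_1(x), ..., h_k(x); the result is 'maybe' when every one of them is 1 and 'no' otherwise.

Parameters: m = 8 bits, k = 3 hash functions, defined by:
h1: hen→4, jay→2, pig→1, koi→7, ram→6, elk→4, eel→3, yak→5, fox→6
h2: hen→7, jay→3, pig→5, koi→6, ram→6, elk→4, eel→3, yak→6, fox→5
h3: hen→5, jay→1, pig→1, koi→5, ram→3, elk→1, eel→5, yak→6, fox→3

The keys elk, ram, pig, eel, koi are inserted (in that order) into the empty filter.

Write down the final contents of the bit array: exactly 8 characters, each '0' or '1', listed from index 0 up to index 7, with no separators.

Start: bits=00000000
After insert 'elk': sets bits 1 4 -> bits=01001000
After insert 'ram': sets bits 3 6 -> bits=01011010
After insert 'pig': sets bits 1 5 -> bits=01011110
After insert 'eel': sets bits 3 5 -> bits=01011110
After insert 'koi': sets bits 5 6 7 -> bits=01011111

Answer: 01011111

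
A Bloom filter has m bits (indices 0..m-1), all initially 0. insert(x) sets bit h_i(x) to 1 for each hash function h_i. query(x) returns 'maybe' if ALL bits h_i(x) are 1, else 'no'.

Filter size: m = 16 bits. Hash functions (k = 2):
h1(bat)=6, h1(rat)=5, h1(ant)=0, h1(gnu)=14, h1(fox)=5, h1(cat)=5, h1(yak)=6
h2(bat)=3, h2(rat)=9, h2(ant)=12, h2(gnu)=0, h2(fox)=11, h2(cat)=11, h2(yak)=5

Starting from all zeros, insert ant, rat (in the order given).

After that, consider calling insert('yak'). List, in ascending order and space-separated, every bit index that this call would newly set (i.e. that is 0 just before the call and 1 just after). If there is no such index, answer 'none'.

Answer: 6

Derivation:
Start: bits=0000000000000000
After insert 'ant': sets bits 0 12 -> bits=1000000000001000
After insert 'rat': sets bits 5 9 -> bits=1000010001001000
insert 'yak' would touch bits 5 6; currently bit5=1, bit6=0
Bits that are 0 among those (would change 0->1): 6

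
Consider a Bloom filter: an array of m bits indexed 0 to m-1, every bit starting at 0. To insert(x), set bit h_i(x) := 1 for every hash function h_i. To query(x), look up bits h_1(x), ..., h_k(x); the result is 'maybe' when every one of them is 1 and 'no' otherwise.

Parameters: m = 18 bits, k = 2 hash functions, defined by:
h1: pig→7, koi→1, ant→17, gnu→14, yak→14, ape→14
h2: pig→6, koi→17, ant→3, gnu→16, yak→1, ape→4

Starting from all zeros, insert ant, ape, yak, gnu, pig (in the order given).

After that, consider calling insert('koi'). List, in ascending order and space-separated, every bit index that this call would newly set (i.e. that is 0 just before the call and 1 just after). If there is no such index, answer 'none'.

Start: bits=000000000000000000
After insert 'ant': sets bits 3 17 -> bits=000100000000000001
After insert 'ape': sets bits 4 14 -> bits=000110000000001001
After insert 'yak': sets bits 1 14 -> bits=010110000000001001
After insert 'gnu': sets bits 14 16 -> bits=010110000000001011
After insert 'pig': sets bits 6 7 -> bits=010110110000001011
insert 'koi' would touch bits 1 17; currently bit1=1, bit17=1
Bits that are 0 among those (would change 0->1): none

Answer: none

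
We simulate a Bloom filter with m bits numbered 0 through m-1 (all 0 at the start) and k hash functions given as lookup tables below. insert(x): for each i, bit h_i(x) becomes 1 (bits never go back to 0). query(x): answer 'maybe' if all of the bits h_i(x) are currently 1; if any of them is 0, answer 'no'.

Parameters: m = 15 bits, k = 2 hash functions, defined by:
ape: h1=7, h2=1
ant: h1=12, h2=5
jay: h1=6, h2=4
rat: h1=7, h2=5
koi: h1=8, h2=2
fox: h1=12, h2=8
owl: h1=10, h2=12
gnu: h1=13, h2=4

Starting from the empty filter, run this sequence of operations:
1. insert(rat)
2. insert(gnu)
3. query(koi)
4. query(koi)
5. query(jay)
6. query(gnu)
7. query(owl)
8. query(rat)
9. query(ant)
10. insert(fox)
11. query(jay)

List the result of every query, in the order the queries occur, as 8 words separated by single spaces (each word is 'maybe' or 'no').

Start: bits=000000000000000
Op 1: insert rat -> sets bits 5 7 -> bits=000001010000000
Op 2: insert gnu -> sets bits 4 13 -> bits=000011010000010
Op 3: query koi -> checks bit2=0, bit8=0 (has a 0) -> no
Op 4: query koi -> checks bit2=0, bit8=0 (has a 0) -> no
Op 5: query jay -> checks bit4=1, bit6=0 (has a 0) -> no
Op 6: query gnu -> checks bit4=1, bit13=1 (all 1) -> maybe
Op 7: query owl -> checks bit10=0, bit12=0 (has a 0) -> no
Op 8: query rat -> checks bit5=1, bit7=1 (all 1) -> maybe
Op 9: query ant -> checks bit5=1, bit12=0 (has a 0) -> no
Op 10: insert fox -> sets bits 8 12 -> bits=000011011000110
Op 11: query jay -> checks bit4=1, bit6=0 (has a 0) -> no
Query results in order: no no no maybe no maybe no no

Answer: no no no maybe no maybe no no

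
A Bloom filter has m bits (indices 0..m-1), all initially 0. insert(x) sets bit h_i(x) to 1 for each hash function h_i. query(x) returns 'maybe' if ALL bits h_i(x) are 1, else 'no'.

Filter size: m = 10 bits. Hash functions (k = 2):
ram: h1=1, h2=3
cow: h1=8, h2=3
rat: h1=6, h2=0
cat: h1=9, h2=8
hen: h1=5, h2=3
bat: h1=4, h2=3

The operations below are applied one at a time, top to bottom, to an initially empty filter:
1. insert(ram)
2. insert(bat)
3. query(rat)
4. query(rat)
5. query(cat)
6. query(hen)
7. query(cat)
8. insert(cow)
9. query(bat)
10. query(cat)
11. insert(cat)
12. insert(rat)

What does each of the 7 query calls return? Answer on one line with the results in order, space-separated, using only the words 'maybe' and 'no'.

Answer: no no no no no maybe no

Derivation:
Start: bits=0000000000
Op 1: insert ram -> sets bits 1 3 -> bits=0101000000
Op 2: insert bat -> sets bits 3 4 -> bits=0101100000
Op 3: query rat -> checks bit0=0, bit6=0 (has a 0) -> no
Op 4: query rat -> checks bit0=0, bit6=0 (has a 0) -> no
Op 5: query cat -> checks bit8=0, bit9=0 (has a 0) -> no
Op 6: query hen -> checks bit3=1, bit5=0 (has a 0) -> no
Op 7: query cat -> checks bit8=0, bit9=0 (has a 0) -> no
Op 8: insert cow -> sets bits 3 8 -> bits=0101100010
Op 9: query bat -> checks bit3=1, bit4=1 (all 1) -> maybe
Op 10: query cat -> checks bit8=1, bit9=0 (has a 0) -> no
Op 11: insert cat -> sets bits 8 9 -> bits=0101100011
Op 12: insert rat -> sets bits 0 6 -> bits=1101101011
Query results in order: no no no no no maybe no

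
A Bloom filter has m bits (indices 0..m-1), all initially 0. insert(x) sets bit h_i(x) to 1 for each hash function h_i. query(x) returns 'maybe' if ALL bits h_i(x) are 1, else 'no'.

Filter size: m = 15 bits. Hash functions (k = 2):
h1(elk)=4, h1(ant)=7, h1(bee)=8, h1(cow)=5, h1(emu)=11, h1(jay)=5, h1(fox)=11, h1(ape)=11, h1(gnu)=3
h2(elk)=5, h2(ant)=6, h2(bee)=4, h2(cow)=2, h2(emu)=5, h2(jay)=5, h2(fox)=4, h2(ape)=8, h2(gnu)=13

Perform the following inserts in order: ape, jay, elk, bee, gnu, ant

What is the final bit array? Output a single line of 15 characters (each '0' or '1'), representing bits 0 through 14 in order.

Answer: 000111111001010

Derivation:
Start: bits=000000000000000
After insert 'ape': sets bits 8 11 -> bits=000000001001000
After insert 'jay': sets bits 5 -> bits=000001001001000
After insert 'elk': sets bits 4 5 -> bits=000011001001000
After insert 'bee': sets bits 4 8 -> bits=000011001001000
After insert 'gnu': sets bits 3 13 -> bits=000111001001010
After insert 'ant': sets bits 6 7 -> bits=000111111001010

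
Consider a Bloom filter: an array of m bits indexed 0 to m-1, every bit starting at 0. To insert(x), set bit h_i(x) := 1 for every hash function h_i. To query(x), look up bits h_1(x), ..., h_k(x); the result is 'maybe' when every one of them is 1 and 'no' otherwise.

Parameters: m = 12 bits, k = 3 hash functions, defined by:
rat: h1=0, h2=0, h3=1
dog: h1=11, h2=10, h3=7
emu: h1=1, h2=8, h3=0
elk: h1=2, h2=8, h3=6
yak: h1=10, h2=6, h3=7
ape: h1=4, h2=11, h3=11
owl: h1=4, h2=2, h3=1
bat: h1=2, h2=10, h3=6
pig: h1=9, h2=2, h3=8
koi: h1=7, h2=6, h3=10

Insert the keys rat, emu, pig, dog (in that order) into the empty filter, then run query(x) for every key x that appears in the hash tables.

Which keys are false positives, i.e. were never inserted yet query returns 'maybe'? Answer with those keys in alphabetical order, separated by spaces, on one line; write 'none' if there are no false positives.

Start: bits=000000000000
After insert 'rat': sets bits 0 1 -> bits=110000000000
After insert 'emu': sets bits 0 1 8 -> bits=110000001000
After insert 'pig': sets bits 2 8 9 -> bits=111000001100
After insert 'dog': sets bits 7 10 11 -> bits=111000011111
Not inserted: ape bat elk koi owl yak — query each against bits=111000011111:
query ape: checks bit4=0, bit11=1 (has a 0) -> no => not a false positive
query bat: checks bit2=1, bit6=0, bit10=1 (has a 0) -> no => not a false positive
query elk: checks bit2=1, bit6=0, bit8=1 (has a 0) -> no => not a false positive
query koi: checks bit6=0, bit7=1, bit10=1 (has a 0) -> no => not a false positive
query owl: checks bit1=1, bit2=1, bit4=0 (has a 0) -> no => not a false positive
query yak: checks bit6=0, bit7=1, bit10=1 (has a 0) -> no => not a false positive
False positives (alphabetical): none

Answer: none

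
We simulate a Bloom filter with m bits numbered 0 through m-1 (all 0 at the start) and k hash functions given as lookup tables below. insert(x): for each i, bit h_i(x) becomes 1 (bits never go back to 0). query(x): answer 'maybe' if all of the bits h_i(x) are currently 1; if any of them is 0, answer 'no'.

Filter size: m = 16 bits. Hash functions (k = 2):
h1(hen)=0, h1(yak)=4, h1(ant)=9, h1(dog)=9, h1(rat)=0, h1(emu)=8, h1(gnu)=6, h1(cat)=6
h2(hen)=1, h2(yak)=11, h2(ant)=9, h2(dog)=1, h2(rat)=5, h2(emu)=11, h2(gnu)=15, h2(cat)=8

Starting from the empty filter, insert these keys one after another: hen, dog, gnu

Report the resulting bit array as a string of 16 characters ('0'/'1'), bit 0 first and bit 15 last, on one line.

Start: bits=0000000000000000
After insert 'hen': sets bits 0 1 -> bits=1100000000000000
After insert 'dog': sets bits 1 9 -> bits=1100000001000000
After insert 'gnu': sets bits 6 15 -> bits=1100001001000001

Answer: 1100001001000001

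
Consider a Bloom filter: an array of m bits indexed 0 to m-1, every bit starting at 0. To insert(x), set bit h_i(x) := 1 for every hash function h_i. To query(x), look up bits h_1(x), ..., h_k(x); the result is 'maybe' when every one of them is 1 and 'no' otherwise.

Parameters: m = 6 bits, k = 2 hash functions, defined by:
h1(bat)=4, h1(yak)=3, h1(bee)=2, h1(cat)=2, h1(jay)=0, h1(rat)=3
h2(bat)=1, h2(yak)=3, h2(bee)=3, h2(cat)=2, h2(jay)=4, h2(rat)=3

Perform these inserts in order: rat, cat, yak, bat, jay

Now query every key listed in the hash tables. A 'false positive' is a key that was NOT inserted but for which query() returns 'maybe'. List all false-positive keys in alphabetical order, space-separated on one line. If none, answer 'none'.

Answer: bee

Derivation:
Start: bits=000000
After insert 'rat': sets bits 3 -> bits=000100
After insert 'cat': sets bits 2 -> bits=001100
After insert 'yak': sets bits 3 -> bits=001100
After insert 'bat': sets bits 1 4 -> bits=011110
After insert 'jay': sets bits 0 4 -> bits=111110
Not inserted: bee — query each against bits=111110:
query bee: checks bit2=1, bit3=1 (all 1) -> maybe => FALSE POSITIVE
False positives (alphabetical): bee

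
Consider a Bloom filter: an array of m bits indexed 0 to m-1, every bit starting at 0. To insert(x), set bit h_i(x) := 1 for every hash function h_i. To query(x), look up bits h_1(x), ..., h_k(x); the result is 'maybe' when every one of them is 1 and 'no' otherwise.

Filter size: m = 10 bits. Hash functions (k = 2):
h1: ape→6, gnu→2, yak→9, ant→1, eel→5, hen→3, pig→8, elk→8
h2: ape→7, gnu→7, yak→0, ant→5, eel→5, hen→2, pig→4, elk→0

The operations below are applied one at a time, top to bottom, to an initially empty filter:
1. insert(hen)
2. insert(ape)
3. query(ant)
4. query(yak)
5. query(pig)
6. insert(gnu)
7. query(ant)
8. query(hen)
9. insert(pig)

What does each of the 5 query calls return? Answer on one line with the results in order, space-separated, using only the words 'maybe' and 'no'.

Start: bits=0000000000
Op 1: insert hen -> sets bits 2 3 -> bits=0011000000
Op 2: insert ape -> sets bits 6 7 -> bits=0011001100
Op 3: query ant -> checks bit1=0, bit5=0 (has a 0) -> no
Op 4: query yak -> checks bit0=0, bit9=0 (has a 0) -> no
Op 5: query pig -> checks bit4=0, bit8=0 (has a 0) -> no
Op 6: insert gnu -> sets bits 2 7 -> bits=0011001100
Op 7: query ant -> checks bit1=0, bit5=0 (has a 0) -> no
Op 8: query hen -> checks bit2=1, bit3=1 (all 1) -> maybe
Op 9: insert pig -> sets bits 4 8 -> bits=0011101110
Query results in order: no no no no maybe

Answer: no no no no maybe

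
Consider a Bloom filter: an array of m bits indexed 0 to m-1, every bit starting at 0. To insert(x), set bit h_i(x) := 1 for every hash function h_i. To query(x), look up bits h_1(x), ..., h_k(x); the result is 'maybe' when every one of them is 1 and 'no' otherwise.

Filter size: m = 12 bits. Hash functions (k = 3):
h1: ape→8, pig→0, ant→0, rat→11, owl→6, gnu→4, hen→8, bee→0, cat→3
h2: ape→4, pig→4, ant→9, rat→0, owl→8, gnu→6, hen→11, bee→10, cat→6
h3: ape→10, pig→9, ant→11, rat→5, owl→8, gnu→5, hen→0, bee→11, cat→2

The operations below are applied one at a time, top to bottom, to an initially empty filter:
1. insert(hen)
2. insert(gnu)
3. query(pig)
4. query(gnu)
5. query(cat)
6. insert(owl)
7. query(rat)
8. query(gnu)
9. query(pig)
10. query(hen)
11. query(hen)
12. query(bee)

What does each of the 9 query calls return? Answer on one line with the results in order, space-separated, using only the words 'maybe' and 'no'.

Answer: no maybe no maybe maybe no maybe maybe no

Derivation:
Start: bits=000000000000
Op 1: insert hen -> sets bits 0 8 11 -> bits=100000001001
Op 2: insert gnu -> sets bits 4 5 6 -> bits=100011101001
Op 3: query pig -> checks bit0=1, bit4=1, bit9=0 (has a 0) -> no
Op 4: query gnu -> checks bit4=1, bit5=1, bit6=1 (all 1) -> maybe
Op 5: query cat -> checks bit2=0, bit3=0, bit6=1 (has a 0) -> no
Op 6: insert owl -> sets bits 6 8 -> bits=100011101001
Op 7: query rat -> checks bit0=1, bit5=1, bit11=1 (all 1) -> maybe
Op 8: query gnu -> checks bit4=1, bit5=1, bit6=1 (all 1) -> maybe
Op 9: query pig -> checks bit0=1, bit4=1, bit9=0 (has a 0) -> no
Op 10: query hen -> checks bit0=1, bit8=1, bit11=1 (all 1) -> maybe
Op 11: query hen -> checks bit0=1, bit8=1, bit11=1 (all 1) -> maybe
Op 12: query bee -> checks bit0=1, bit10=0, bit11=1 (has a 0) -> no
Query results in order: no maybe no maybe maybe no maybe maybe no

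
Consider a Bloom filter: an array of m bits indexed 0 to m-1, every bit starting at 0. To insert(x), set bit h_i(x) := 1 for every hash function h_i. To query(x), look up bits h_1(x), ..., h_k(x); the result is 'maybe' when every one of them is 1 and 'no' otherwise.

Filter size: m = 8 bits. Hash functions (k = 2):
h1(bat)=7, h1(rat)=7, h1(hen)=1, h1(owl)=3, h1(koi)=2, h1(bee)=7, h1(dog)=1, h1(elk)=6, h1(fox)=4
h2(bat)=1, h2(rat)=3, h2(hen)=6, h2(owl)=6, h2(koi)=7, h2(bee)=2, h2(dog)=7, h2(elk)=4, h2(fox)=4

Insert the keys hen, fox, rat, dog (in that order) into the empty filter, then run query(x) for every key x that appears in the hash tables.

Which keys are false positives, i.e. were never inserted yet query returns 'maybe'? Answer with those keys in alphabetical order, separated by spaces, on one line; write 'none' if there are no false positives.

Answer: bat elk owl

Derivation:
Start: bits=00000000
After insert 'hen': sets bits 1 6 -> bits=01000010
After insert 'fox': sets bits 4 -> bits=01001010
After insert 'rat': sets bits 3 7 -> bits=01011011
After insert 'dog': sets bits 1 7 -> bits=01011011
Not inserted: bat bee elk koi owl — query each against bits=01011011:
query bat: checks bit1=1, bit7=1 (all 1) -> maybe => FALSE POSITIVE
query bee: checks bit2=0, bit7=1 (has a 0) -> no => not a false positive
query elk: checks bit4=1, bit6=1 (all 1) -> maybe => FALSE POSITIVE
query koi: checks bit2=0, bit7=1 (has a 0) -> no => not a false positive
query owl: checks bit3=1, bit6=1 (all 1) -> maybe => FALSE POSITIVE
False positives (alphabetical): bat elk owl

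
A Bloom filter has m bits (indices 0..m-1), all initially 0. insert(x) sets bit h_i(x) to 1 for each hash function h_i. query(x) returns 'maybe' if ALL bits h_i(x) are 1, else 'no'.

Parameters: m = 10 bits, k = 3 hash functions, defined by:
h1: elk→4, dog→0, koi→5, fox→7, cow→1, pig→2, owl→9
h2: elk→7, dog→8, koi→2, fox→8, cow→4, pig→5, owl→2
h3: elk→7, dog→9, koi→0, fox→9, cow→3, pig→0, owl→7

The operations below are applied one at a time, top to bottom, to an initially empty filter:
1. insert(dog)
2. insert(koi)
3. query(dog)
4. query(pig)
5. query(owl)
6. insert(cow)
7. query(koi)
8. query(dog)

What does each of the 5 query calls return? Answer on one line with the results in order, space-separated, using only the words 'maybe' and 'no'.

Start: bits=0000000000
Op 1: insert dog -> sets bits 0 8 9 -> bits=1000000011
Op 2: insert koi -> sets bits 0 2 5 -> bits=1010010011
Op 3: query dog -> checks bit0=1, bit8=1, bit9=1 (all 1) -> maybe
Op 4: query pig -> checks bit0=1, bit2=1, bit5=1 (all 1) -> maybe
Op 5: query owl -> checks bit2=1, bit7=0, bit9=1 (has a 0) -> no
Op 6: insert cow -> sets bits 1 3 4 -> bits=1111110011
Op 7: query koi -> checks bit0=1, bit2=1, bit5=1 (all 1) -> maybe
Op 8: query dog -> checks bit0=1, bit8=1, bit9=1 (all 1) -> maybe
Query results in order: maybe maybe no maybe maybe

Answer: maybe maybe no maybe maybe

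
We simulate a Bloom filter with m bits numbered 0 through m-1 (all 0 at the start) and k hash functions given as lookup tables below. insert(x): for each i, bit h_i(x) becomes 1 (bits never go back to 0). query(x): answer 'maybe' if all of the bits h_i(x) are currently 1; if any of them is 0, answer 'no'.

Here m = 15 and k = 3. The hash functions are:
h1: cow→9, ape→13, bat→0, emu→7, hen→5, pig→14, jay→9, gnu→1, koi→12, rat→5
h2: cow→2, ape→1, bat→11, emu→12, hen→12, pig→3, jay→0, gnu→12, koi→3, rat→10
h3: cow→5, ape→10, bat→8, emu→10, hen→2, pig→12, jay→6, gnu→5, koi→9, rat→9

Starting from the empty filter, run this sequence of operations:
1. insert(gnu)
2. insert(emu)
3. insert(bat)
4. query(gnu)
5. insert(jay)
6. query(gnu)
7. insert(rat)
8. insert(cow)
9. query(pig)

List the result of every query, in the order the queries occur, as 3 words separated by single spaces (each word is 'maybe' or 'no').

Start: bits=000000000000000
Op 1: insert gnu -> sets bits 1 5 12 -> bits=010001000000100
Op 2: insert emu -> sets bits 7 10 12 -> bits=010001010010100
Op 3: insert bat -> sets bits 0 8 11 -> bits=110001011011100
Op 4: query gnu -> checks bit1=1, bit5=1, bit12=1 (all 1) -> maybe
Op 5: insert jay -> sets bits 0 6 9 -> bits=110001111111100
Op 6: query gnu -> checks bit1=1, bit5=1, bit12=1 (all 1) -> maybe
Op 7: insert rat -> sets bits 5 9 10 -> bits=110001111111100
Op 8: insert cow -> sets bits 2 5 9 -> bits=111001111111100
Op 9: query pig -> checks bit3=0, bit12=1, bit14=0 (has a 0) -> no
Query results in order: maybe maybe no

Answer: maybe maybe no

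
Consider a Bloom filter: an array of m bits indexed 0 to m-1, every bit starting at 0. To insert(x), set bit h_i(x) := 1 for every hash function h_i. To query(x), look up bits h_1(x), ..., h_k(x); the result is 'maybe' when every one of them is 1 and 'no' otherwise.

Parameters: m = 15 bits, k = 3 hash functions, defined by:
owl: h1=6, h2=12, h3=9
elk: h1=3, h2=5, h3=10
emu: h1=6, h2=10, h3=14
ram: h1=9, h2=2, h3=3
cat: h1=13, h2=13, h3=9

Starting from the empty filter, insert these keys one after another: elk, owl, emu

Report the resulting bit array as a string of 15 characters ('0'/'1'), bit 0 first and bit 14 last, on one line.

Start: bits=000000000000000
After insert 'elk': sets bits 3 5 10 -> bits=000101000010000
After insert 'owl': sets bits 6 9 12 -> bits=000101100110100
After insert 'emu': sets bits 6 10 14 -> bits=000101100110101

Answer: 000101100110101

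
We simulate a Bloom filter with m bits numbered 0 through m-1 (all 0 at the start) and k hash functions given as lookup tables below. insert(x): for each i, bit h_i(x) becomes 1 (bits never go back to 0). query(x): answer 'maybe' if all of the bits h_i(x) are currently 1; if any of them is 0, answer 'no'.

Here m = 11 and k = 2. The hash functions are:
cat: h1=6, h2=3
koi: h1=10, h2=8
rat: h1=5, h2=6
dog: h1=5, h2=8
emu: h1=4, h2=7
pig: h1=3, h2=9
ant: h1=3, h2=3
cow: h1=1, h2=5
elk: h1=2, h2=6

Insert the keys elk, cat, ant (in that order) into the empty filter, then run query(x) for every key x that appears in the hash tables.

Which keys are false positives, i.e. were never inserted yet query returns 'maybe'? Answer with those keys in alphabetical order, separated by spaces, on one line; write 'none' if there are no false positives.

Start: bits=00000000000
After insert 'elk': sets bits 2 6 -> bits=00100010000
After insert 'cat': sets bits 3 6 -> bits=00110010000
After insert 'ant': sets bits 3 -> bits=00110010000
Not inserted: cow dog emu koi pig rat — query each against bits=00110010000:
query cow: checks bit1=0, bit5=0 (has a 0) -> no => not a false positive
query dog: checks bit5=0, bit8=0 (has a 0) -> no => not a false positive
query emu: checks bit4=0, bit7=0 (has a 0) -> no => not a false positive
query koi: checks bit8=0, bit10=0 (has a 0) -> no => not a false positive
query pig: checks bit3=1, bit9=0 (has a 0) -> no => not a false positive
query rat: checks bit5=0, bit6=1 (has a 0) -> no => not a false positive
False positives (alphabetical): none

Answer: none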